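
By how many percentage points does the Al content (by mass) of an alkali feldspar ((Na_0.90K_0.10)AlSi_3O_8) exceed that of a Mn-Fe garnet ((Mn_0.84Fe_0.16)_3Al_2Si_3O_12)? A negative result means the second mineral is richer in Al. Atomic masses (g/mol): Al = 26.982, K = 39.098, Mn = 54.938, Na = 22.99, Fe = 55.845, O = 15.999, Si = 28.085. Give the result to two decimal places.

-0.66 percentage points

First mineral: 26.982 g Al in 263.830 g formula = 10.23 wt% Al.
Second mineral: 53.964 g Al in 495.456 g formula = 10.89 wt% Al.
10.23% − 10.89% gives a difference of -0.66 percentage points.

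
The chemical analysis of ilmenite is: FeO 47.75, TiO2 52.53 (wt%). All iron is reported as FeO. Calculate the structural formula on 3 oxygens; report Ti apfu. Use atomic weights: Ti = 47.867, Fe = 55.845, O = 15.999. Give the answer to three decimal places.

47.75 wt% FeO ÷ 71.844 g/mol = 0.66463 mol, giving 0.66463 Fe and 0.66463 O.
52.53 wt% TiO2 ÷ 79.865 g/mol = 0.65773 mol, giving 0.65773 Ti and 1.31546 O.
Oxygen sums to 1.98009; scaling by 3/1.98009 = 1.51508 puts the formula on 3 O.
Ti: 0.65773 × 1.51508 = 0.997 atoms per formula unit.

0.997 Ti apfu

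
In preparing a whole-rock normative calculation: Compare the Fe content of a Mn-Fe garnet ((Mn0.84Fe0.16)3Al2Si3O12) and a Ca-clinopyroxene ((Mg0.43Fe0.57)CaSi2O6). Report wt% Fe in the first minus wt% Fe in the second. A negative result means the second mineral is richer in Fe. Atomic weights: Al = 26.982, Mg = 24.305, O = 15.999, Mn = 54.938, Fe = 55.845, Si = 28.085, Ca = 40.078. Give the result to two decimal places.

M((Mn0.84Fe0.16)3Al2Si3O12) = 495.456 g/mol, so wt% Fe = 26.806/495.456 × 100 = 5.41%.
M((Mg0.43Fe0.57)CaSi2O6) = 234.525 g/mol, so wt% Fe = 31.832/234.525 × 100 = 13.57%.
5.41 − 13.57 = -8.16 pp.

-8.16 percentage points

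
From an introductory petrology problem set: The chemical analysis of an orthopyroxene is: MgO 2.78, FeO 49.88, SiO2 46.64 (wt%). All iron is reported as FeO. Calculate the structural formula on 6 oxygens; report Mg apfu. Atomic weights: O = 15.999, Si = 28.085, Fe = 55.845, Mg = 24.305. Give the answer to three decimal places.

0.179 Mg apfu

2.78 wt% MgO ÷ 40.304 g/mol = 0.06898 mol, giving 0.06898 Mg and 0.06898 O.
49.88 wt% FeO ÷ 71.844 g/mol = 0.69428 mol, giving 0.69428 Fe and 0.69428 O.
46.64 wt% SiO2 ÷ 60.083 g/mol = 0.77626 mol, giving 0.77626 Si and 1.55252 O.
Oxygen sums to 2.31578; scaling by 6/2.31578 = 2.59092 puts the formula on 6 O.
Mg: 0.06898 × 2.59092 = 0.179 atoms per formula unit.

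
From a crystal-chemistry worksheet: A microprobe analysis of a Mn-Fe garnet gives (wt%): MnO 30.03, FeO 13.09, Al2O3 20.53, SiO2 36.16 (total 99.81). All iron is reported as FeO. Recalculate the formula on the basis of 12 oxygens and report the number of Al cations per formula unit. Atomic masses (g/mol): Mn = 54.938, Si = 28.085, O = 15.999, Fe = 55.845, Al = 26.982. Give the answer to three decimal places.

2.002 Al apfu

30.03 wt% MnO ÷ 70.937 g/mol = 0.42333 mol, giving 0.42333 Mn and 0.42333 O.
13.09 wt% FeO ÷ 71.844 g/mol = 0.18220 mol, giving 0.18220 Fe and 0.18220 O.
20.53 wt% Al2O3 ÷ 101.961 g/mol = 0.20135 mol, giving 0.40270 Al and 0.60405 O.
36.16 wt% SiO2 ÷ 60.083 g/mol = 0.60183 mol, giving 0.60183 Si and 1.20366 O.
Oxygen sums to 2.41324; scaling by 12/2.41324 = 4.97257 puts the formula on 12 O.
Al: 0.40270 × 4.97257 = 2.002 atoms per formula unit.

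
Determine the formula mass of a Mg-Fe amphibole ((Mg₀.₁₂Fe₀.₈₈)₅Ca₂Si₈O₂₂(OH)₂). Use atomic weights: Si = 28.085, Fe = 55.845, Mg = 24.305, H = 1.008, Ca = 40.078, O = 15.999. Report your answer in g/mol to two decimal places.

The formula mass is the sum 0.60×24.305 + 4.40×55.845 + 2×40.078 + 8×28.085 + 24×15.999 + 2×1.008.

951.13 g/mol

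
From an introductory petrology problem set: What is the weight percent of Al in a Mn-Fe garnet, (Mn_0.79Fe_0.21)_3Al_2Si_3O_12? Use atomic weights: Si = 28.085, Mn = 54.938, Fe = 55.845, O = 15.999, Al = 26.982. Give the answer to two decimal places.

Molar mass of (Mn_0.79Fe_0.21)_3Al_2Si_3O_12: 2.37·54.938 + 0.63·55.845 + 2·26.982 + 3·28.085 + 12·15.999 = 495.592 g/mol.
Mass of Al per formula unit: 2 × 26.982 = 53.964 g.
Weight fraction Al = 53.964 / 495.592 = 0.1089.

10.89 weight percent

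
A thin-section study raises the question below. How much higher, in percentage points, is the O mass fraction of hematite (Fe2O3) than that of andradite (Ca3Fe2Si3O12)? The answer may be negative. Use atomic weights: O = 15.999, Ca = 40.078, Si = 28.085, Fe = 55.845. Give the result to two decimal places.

First mineral: 47.997 g O in 159.687 g formula = 30.06 wt% O.
Second mineral: 191.988 g O in 508.167 g formula = 37.78 wt% O.
30.06% − 37.78% gives a difference of -7.72 percentage points.

-7.72 percentage points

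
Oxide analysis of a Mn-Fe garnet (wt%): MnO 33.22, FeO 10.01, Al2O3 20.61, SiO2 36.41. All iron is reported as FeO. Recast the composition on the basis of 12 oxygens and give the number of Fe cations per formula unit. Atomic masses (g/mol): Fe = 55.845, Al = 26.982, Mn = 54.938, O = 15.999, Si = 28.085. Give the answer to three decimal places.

0.689 Fe apfu

MnO: 33.22/70.937 = 0.46830 mol → 0.46830 mol Mn, 0.46830 mol O.
FeO: 10.01/71.844 = 0.13933 mol → 0.13933 mol Fe, 0.13933 mol O.
Al2O3: 20.61/101.961 = 0.20214 mol → 0.40428 mol Al, 0.60642 mol O.
SiO2: 36.41/60.083 = 0.60600 mol → 0.60600 mol Si, 1.21200 mol O.
Total oxygen = 2.42605 mol. Normalization factor = 12/2.42605 = 4.94631.
Fe per 12 O = 0.13933 × 4.94631 = 0.689.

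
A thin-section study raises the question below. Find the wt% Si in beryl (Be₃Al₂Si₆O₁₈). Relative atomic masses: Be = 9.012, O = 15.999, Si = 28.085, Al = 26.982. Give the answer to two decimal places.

Formula mass = 3*9.012 + 2*26.982 + 6*28.085 + 18*15.999 = 537.492 g/mol, of which 168.510 g is Si.
So Si makes up 168.510/537.492 = 0.3135 of the mass, i.e. 31.35%.

31.35 mass %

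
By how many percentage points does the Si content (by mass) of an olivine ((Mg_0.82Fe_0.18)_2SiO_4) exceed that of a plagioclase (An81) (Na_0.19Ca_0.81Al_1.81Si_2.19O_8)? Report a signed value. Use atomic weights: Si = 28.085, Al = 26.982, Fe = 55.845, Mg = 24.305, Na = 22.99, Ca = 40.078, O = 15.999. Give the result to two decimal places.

-3.88 percentage points

Si in (Mg_0.82Fe_0.18)_2SiO_4: molar mass 152.045 g/mol; 1×28.085 = 28.085 g → 18.47 wt%.
Si in Na_0.19Ca_0.81Al_1.81Si_2.19O_8: molar mass 275.167 g/mol; 2.19×28.085 = 61.506 g → 22.35 wt%.
Difference = 18.47 − 22.35 = -3.88 percentage points.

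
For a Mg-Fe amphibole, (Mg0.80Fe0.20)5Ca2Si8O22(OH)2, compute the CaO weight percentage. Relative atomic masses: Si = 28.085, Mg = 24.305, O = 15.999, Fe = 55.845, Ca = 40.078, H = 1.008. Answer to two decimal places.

13.29 wt%

M((Mg0.80Fe0.20)5Ca2Si8O22(OH)2) = 843.893 g/mol; M(CaO) = 56.077 g/mol.
Moles CaO per formula unit = 2 Ca ÷ 1 = 2.0000.
CaO fraction = (2.0000 × 56.077) / 843.893 = 112.154/843.893 = 0.1329.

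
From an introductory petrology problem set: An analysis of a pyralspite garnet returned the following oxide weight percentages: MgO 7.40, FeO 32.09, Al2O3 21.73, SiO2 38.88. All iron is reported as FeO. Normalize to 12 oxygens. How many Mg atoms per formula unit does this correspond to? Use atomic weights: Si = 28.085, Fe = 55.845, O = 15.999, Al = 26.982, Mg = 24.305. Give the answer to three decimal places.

MgO: 7.40/40.304 = 0.18360 mol → 0.18360 mol Mg, 0.18360 mol O.
FeO: 32.09/71.844 = 0.44666 mol → 0.44666 mol Fe, 0.44666 mol O.
Al2O3: 21.73/101.961 = 0.21312 mol → 0.42624 mol Al, 0.63936 mol O.
SiO2: 38.88/60.083 = 0.64710 mol → 0.64710 mol Si, 1.29420 mol O.
Total oxygen = 2.56382 mol. Normalization factor = 12/2.56382 = 4.68052.
Mg per 12 O = 0.18360 × 4.68052 = 0.859.

0.859 Mg apfu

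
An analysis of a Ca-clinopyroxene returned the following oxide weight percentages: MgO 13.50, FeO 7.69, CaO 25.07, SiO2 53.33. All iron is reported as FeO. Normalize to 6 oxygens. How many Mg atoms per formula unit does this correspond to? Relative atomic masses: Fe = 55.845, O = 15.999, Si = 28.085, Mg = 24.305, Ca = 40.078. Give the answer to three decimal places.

13.50 wt% MgO ÷ 40.304 g/mol = 0.33495 mol, giving 0.33495 Mg and 0.33495 O.
7.69 wt% FeO ÷ 71.844 g/mol = 0.10704 mol, giving 0.10704 Fe and 0.10704 O.
25.07 wt% CaO ÷ 56.077 g/mol = 0.44706 mol, giving 0.44706 Ca and 0.44706 O.
53.33 wt% SiO2 ÷ 60.083 g/mol = 0.88761 mol, giving 0.88761 Si and 1.77522 O.
Oxygen sums to 2.66427; scaling by 6/2.66427 = 2.25202 puts the formula on 6 O.
Mg: 0.33495 × 2.25202 = 0.754 atoms per formula unit.

0.754 Mg apfu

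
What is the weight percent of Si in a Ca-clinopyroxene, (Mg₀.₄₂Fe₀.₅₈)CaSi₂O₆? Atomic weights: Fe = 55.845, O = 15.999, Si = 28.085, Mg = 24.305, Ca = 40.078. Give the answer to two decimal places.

M((Mg₀.₄₂Fe₀.₅₈)CaSi₂O₆) = 234.840 g/mol.
Si contributes 2 × 28.085 = 56.170 g per mole.
56.170/234.840 = 0.2392 → 23.92%.

23.92 mass %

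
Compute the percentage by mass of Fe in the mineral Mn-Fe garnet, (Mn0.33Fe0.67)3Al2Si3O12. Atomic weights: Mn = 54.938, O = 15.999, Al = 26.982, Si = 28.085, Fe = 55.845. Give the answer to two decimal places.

Molar mass of (Mn0.33Fe0.67)3Al2Si3O12: 0.99×54.938 + 2.01×55.845 + 2×26.982 + 3×28.085 + 12×15.999 = 496.844 g/mol.
Mass of Fe per formula unit: 2.01 × 55.845 = 112.248 g.
Weight fraction Fe = 112.248 / 496.844 = 0.2259.

22.59 weight percent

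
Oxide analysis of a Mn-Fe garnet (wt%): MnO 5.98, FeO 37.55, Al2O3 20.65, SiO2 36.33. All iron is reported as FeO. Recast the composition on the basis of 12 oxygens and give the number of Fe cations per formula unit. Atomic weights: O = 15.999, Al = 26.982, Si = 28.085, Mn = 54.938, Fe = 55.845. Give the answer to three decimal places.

2.588 Fe apfu

MnO: 5.98/70.937 = 0.08430 mol → 0.08430 mol Mn, 0.08430 mol O.
FeO: 37.55/71.844 = 0.52266 mol → 0.52266 mol Fe, 0.52266 mol O.
Al2O3: 20.65/101.961 = 0.20253 mol → 0.40506 mol Al, 0.60759 mol O.
SiO2: 36.33/60.083 = 0.60466 mol → 0.60466 mol Si, 1.20932 mol O.
Total oxygen = 2.42387 mol. Normalization factor = 12/2.42387 = 4.95076.
Fe per 12 O = 0.52266 × 4.95076 = 2.588.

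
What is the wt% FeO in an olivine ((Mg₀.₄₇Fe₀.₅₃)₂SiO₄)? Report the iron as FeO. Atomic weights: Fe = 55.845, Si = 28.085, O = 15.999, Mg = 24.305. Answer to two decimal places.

43.74 wt%

M((Mg₀.₄₇Fe₀.₅₃)₂SiO₄) = 174.123 g/mol; M(FeO) = 71.844 g/mol.
Moles FeO per formula unit = 1.06 Fe ÷ 1 = 1.0600.
FeO fraction = (1.0600 × 71.844) / 174.123 = 76.155/174.123 = 0.4374.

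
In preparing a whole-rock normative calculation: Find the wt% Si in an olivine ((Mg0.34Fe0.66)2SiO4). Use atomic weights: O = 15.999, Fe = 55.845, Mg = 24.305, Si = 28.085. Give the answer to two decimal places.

15.40 mass %

Molar mass of (Mg0.34Fe0.66)2SiO4: 0.68·24.305 + 1.32·55.845 + 1·28.085 + 4·15.999 = 182.324 g/mol.
Mass of Si per formula unit: 1 × 28.085 = 28.085 g.
Weight fraction Si = 28.085 / 182.324 = 0.1540.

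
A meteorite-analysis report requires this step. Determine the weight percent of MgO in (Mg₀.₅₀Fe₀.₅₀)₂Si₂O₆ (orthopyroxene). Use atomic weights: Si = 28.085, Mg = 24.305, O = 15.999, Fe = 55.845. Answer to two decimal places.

M((Mg₀.₅₀Fe₀.₅₀)₂Si₂O₆) = 232.314 g/mol; M(MgO) = 40.304 g/mol.
Moles MgO per formula unit = 1 Mg ÷ 1 = 1.0000.
MgO fraction = (1.0000 × 40.304) / 232.314 = 40.304/232.314 = 0.1735.

17.35 wt%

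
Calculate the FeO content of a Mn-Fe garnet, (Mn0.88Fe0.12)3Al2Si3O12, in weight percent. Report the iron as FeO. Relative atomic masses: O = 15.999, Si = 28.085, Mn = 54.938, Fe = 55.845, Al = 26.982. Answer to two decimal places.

M((Mn0.88Fe0.12)3Al2Si3O12) = 495.348 g/mol; M(FeO) = 71.844 g/mol.
Moles FeO per formula unit = 0.36 Fe ÷ 1 = 0.3600.
FeO fraction = (0.3600 × 71.844) / 495.348 = 25.864/495.348 = 0.0522.

5.22 wt%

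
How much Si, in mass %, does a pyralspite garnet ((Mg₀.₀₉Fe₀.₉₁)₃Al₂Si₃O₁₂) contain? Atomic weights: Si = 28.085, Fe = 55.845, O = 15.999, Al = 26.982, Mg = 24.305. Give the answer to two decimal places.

M((Mg₀.₀₉Fe₀.₉₁)₃Al₂Si₃O₁₂) = 489.226 g/mol.
Si contributes 3 × 28.085 = 84.255 g per mole.
84.255/489.226 = 0.1722 → 17.22%.

17.22 mass %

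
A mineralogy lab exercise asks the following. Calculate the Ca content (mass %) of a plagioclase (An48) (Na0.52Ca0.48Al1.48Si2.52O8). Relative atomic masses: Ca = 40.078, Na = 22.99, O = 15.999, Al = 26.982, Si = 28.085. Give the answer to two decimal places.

Molar mass of Na0.52Ca0.48Al1.48Si2.52O8: 0.52×22.99 + 0.48×40.078 + 1.48×26.982 + 2.52×28.085 + 8×15.999 = 269.892 g/mol.
Mass of Ca per formula unit: 0.48 × 40.078 = 19.237 g.
Weight fraction Ca = 19.237 / 269.892 = 0.0713.

7.13 mass %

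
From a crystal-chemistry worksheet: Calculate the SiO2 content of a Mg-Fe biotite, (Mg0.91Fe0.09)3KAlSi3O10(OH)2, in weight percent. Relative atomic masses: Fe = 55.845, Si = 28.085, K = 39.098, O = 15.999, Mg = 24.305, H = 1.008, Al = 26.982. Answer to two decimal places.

Formula mass = 425.770 g/mol.
3 Si → 3.0000 mol SiO2 per formula unit; M(SiO2) = 60.083, so SiO2 mass = 180.249 g.
180.249/425.770 × 100 = 42.33 wt%.

42.33 wt%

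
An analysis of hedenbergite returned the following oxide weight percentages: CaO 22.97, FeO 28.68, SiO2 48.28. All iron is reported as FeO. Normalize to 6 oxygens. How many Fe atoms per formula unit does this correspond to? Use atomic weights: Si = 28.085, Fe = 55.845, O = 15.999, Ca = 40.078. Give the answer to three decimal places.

22.97 wt% CaO ÷ 56.077 g/mol = 0.40962 mol, giving 0.40962 Ca and 0.40962 O.
28.68 wt% FeO ÷ 71.844 g/mol = 0.39920 mol, giving 0.39920 Fe and 0.39920 O.
48.28 wt% SiO2 ÷ 60.083 g/mol = 0.80356 mol, giving 0.80356 Si and 1.60712 O.
Oxygen sums to 2.41594; scaling by 6/2.41594 = 2.48351 puts the formula on 6 O.
Fe: 0.39920 × 2.48351 = 0.991 atoms per formula unit.

0.991 Fe apfu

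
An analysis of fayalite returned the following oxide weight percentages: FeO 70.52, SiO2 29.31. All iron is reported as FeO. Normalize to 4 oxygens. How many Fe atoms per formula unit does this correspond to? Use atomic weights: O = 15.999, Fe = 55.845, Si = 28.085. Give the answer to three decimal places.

FeO: 70.52/71.844 = 0.98157 mol → 0.98157 mol Fe, 0.98157 mol O.
SiO2: 29.31/60.083 = 0.48783 mol → 0.48783 mol Si, 0.97566 mol O.
Total oxygen = 1.95723 mol. Normalization factor = 4/1.95723 = 2.04370.
Fe per 4 O = 0.98157 × 2.04370 = 2.006.

2.006 Fe apfu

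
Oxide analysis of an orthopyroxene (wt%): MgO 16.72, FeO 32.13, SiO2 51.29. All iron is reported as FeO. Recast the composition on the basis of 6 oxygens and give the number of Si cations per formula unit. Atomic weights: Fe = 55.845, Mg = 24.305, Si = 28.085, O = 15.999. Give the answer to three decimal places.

1.993 Si apfu

MgO (M=40.304): mol = 0.41485; Mg = 0.41485, O = 0.41485.
FeO (M=71.844): mol = 0.44722; Fe = 0.44722, O = 0.44722.
SiO2 (M=60.083): mol = 0.85365; Si = 0.85365, O = 1.70730.
ΣO = 2.56937; factor = 6/ΣO = 2.33520.
Si apfu = 0.85365 × 2.33520 = 1.993.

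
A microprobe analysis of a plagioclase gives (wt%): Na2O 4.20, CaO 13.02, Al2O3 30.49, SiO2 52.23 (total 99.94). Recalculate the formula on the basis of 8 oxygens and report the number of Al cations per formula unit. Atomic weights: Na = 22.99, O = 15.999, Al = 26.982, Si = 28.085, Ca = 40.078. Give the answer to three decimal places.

1.630 Al apfu

Na2O (M=61.979): mol = 0.06776; Na = 0.13552, O = 0.06776.
CaO (M=56.077): mol = 0.23218; Ca = 0.23218, O = 0.23218.
Al2O3 (M=101.961): mol = 0.29904; Al = 0.59808, O = 0.89712.
SiO2 (M=60.083): mol = 0.86930; Si = 0.86930, O = 1.73860.
ΣO = 2.93566; factor = 8/ΣO = 2.72511.
Al apfu = 0.59808 × 2.72511 = 1.630.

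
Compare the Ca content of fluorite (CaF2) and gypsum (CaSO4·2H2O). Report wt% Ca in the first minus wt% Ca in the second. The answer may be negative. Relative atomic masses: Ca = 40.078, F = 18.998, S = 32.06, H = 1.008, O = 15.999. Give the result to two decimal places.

First mineral: 40.078 g Ca in 78.074 g formula = 51.33 wt% Ca.
Second mineral: 40.078 g Ca in 172.164 g formula = 23.28 wt% Ca.
51.33% − 23.28% gives a difference of 28.05 percentage points.

28.05 percentage points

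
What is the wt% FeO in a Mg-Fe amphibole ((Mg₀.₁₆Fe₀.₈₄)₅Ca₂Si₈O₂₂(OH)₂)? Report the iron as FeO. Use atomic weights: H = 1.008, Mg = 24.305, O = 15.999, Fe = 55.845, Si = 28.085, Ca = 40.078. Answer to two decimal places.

Molar mass of (Mg₀.₁₆Fe₀.₈₄)₅Ca₂Si₈O₂₂(OH)₂ = 0.80·24.305 + 4.20·55.845 + 2·40.078 + 8·28.085 + 24·15.999 + 2·1.008 = 944.821 g/mol.
Each formula unit contains 4.20 Fe, equivalent to 4.20/1 = 4.2000 mol FeO.
M(FeO) = 1×55.845 + 1×15.999 = 71.844 g/mol.
Mass of FeO per formula unit = 4.2000 × 71.844 = 301.745 g.
FeO wt% = 301.745 / 944.821 × 100 = 31.94%.

31.94 wt%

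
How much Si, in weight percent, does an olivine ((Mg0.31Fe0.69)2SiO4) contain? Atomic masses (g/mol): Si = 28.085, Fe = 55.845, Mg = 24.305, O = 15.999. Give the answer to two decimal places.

15.25 weight percent

Formula mass = 0.62×24.305 + 1.38×55.845 + 1×28.085 + 4×15.999 = 184.216 g/mol, of which 28.085 g is Si.
So Si makes up 28.085/184.216 = 0.1525 of the mass, i.e. 15.25%.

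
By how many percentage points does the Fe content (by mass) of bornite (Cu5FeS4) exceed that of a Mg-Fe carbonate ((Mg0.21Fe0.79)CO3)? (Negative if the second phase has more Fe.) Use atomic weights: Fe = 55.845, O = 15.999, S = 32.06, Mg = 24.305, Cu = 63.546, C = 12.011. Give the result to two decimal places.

M(Cu5FeS4) = 501.815 g/mol, so wt% Fe = 55.845/501.815 × 100 = 11.13%.
M((Mg0.21Fe0.79)CO3) = 109.230 g/mol, so wt% Fe = 44.118/109.230 × 100 = 40.39%.
11.13 − 40.39 = -29.26 pp.

-29.26 percentage points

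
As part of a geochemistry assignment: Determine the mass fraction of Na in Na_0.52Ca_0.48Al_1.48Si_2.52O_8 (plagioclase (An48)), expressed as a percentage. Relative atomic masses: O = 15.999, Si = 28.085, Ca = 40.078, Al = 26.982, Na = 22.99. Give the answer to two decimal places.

4.43 mass %

Molar mass of Na_0.52Ca_0.48Al_1.48Si_2.52O_8: 0.52×22.99 + 0.48×40.078 + 1.48×26.982 + 2.52×28.085 + 8×15.999 = 269.892 g/mol.
Mass of Na per formula unit: 0.52 × 22.99 = 11.955 g.
Weight fraction Na = 11.955 / 269.892 = 0.0443.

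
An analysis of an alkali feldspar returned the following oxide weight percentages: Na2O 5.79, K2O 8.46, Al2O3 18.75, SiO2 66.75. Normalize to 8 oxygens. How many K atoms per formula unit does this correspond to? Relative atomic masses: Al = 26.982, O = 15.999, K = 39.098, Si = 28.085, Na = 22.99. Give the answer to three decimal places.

0.486 K apfu

Na2O: 5.79/61.979 = 0.09342 mol → 0.18684 mol Na, 0.09342 mol O.
K2O: 8.46/94.195 = 0.08981 mol → 0.17962 mol K, 0.08981 mol O.
Al2O3: 18.75/101.961 = 0.18389 mol → 0.36778 mol Al, 0.55167 mol O.
SiO2: 66.75/60.083 = 1.11096 mol → 1.11096 mol Si, 2.22192 mol O.
Total oxygen = 2.95682 mol. Normalization factor = 8/2.95682 = 2.70561.
K per 8 O = 0.17962 × 2.70561 = 0.486.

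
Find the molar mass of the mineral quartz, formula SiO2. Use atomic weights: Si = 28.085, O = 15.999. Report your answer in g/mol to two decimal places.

60.08 g/mol

Si: 1 × 28.085 = 28.0850
O: 2 × 15.999 = 31.9980
Summing the contributions gives the formula mass.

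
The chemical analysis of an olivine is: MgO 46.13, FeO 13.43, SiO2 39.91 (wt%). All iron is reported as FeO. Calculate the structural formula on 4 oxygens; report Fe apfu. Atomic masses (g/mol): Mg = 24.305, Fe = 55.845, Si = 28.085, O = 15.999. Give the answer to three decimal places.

0.281 Fe apfu

46.13 wt% MgO ÷ 40.304 g/mol = 1.14455 mol, giving 1.14455 Mg and 1.14455 O.
13.43 wt% FeO ÷ 71.844 g/mol = 0.18693 mol, giving 0.18693 Fe and 0.18693 O.
39.91 wt% SiO2 ÷ 60.083 g/mol = 0.66425 mol, giving 0.66425 Si and 1.32850 O.
Oxygen sums to 2.65998; scaling by 4/2.65998 = 1.50377 puts the formula on 4 O.
Fe: 0.18693 × 1.50377 = 0.281 atoms per formula unit.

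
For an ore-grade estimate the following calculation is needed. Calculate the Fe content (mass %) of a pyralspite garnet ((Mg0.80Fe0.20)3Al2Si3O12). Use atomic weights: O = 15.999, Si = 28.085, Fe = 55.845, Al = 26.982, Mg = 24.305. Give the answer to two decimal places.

M((Mg0.80Fe0.20)3Al2Si3O12) = 422.046 g/mol.
Fe contributes 0.60 × 55.845 = 33.507 g per mole.
33.507/422.046 = 0.0794 → 7.94%.

7.94 mass %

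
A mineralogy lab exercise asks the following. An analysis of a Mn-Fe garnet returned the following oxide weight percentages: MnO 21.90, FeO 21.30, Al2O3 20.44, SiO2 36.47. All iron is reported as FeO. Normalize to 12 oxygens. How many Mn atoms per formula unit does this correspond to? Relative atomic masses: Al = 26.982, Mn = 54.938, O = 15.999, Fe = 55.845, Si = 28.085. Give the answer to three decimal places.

MnO (M=70.937): mol = 0.30872; Mn = 0.30872, O = 0.30872.
FeO (M=71.844): mol = 0.29648; Fe = 0.29648, O = 0.29648.
Al2O3 (M=101.961): mol = 0.20047; Al = 0.40094, O = 0.60141.
SiO2 (M=60.083): mol = 0.60699; Si = 0.60699, O = 1.21398.
ΣO = 2.42059; factor = 12/ΣO = 4.95747.
Mn apfu = 0.30872 × 4.95747 = 1.530.

1.530 Mn apfu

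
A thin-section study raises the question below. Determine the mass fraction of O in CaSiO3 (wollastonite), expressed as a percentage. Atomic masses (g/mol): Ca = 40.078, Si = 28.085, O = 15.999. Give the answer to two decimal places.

41.32 weight percent

Molar mass of CaSiO3: 1×40.078 + 1×28.085 + 3×15.999 = 116.160 g/mol.
Mass of O per formula unit: 3 × 15.999 = 47.997 g.
Weight fraction O = 47.997 / 116.160 = 0.4132.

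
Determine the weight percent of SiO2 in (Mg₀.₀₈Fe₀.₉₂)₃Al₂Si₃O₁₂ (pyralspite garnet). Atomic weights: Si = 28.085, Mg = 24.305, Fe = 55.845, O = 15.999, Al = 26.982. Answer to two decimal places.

M((Mg₀.₀₈Fe₀.₉₂)₃Al₂Si₃O₁₂) = 490.172 g/mol; M(SiO2) = 60.083 g/mol.
Moles SiO2 per formula unit = 3 Si ÷ 1 = 3.0000.
SiO2 fraction = (3.0000 × 60.083) / 490.172 = 180.249/490.172 = 0.3677.

36.77 wt%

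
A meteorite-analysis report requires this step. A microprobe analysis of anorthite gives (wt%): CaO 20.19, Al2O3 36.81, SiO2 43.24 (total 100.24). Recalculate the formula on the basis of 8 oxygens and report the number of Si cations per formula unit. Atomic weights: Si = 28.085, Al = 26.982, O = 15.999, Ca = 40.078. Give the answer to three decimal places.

20.19 wt% CaO ÷ 56.077 g/mol = 0.36004 mol, giving 0.36004 Ca and 0.36004 O.
36.81 wt% Al2O3 ÷ 101.961 g/mol = 0.36102 mol, giving 0.72204 Al and 1.08306 O.
43.24 wt% SiO2 ÷ 60.083 g/mol = 0.71967 mol, giving 0.71967 Si and 1.43934 O.
Oxygen sums to 2.88244; scaling by 8/2.88244 = 2.77543 puts the formula on 8 O.
Si: 0.71967 × 2.77543 = 1.997 atoms per formula unit.

1.997 Si apfu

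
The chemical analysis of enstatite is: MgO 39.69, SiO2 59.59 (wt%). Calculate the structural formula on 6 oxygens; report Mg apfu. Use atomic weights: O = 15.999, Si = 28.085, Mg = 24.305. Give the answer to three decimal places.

MgO (M=40.304): mol = 0.98477; Mg = 0.98477, O = 0.98477.
SiO2 (M=60.083): mol = 0.99179; Si = 0.99179, O = 1.98358.
ΣO = 2.96835; factor = 6/ΣO = 2.02132.
Mg apfu = 0.98477 × 2.02132 = 1.991.

1.991 Mg apfu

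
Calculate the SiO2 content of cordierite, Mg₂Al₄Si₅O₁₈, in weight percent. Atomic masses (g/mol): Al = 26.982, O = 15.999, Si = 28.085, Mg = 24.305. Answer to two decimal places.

51.36 wt%

M(Mg₂Al₄Si₅O₁₈) = 584.945 g/mol; M(SiO2) = 60.083 g/mol.
Moles SiO2 per formula unit = 5 Si ÷ 1 = 5.0000.
SiO2 fraction = (5.0000 × 60.083) / 584.945 = 300.415/584.945 = 0.5136.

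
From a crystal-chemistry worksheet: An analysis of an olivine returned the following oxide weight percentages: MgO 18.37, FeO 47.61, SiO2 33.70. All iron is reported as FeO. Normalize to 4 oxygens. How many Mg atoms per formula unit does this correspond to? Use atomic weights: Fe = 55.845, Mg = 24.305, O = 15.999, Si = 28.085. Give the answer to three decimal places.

18.37 wt% MgO ÷ 40.304 g/mol = 0.45579 mol, giving 0.45579 Mg and 0.45579 O.
47.61 wt% FeO ÷ 71.844 g/mol = 0.66269 mol, giving 0.66269 Fe and 0.66269 O.
33.70 wt% SiO2 ÷ 60.083 g/mol = 0.56089 mol, giving 0.56089 Si and 1.12178 O.
Oxygen sums to 2.24026; scaling by 4/2.24026 = 1.78551 puts the formula on 4 O.
Mg: 0.45579 × 1.78551 = 0.814 atoms per formula unit.

0.814 Mg apfu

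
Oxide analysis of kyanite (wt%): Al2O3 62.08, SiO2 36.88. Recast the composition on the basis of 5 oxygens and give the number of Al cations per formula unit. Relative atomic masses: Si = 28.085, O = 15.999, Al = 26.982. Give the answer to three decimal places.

1.994 Al apfu

Al2O3 (M=101.961): mol = 0.60886; Al = 1.21772, O = 1.82658.
SiO2 (M=60.083): mol = 0.61382; Si = 0.61382, O = 1.22764.
ΣO = 3.05422; factor = 5/ΣO = 1.63708.
Al apfu = 1.21772 × 1.63708 = 1.994.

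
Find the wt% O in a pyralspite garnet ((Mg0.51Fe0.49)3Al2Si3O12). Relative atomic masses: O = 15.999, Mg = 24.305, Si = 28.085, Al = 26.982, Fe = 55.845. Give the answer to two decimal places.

Formula mass = 1.53×24.305 + 1.47×55.845 + 2×26.982 + 3×28.085 + 12×15.999 = 449.486 g/mol, of which 191.988 g is O.
So O makes up 191.988/449.486 = 0.4271 of the mass, i.e. 42.71%.

42.71 weight percent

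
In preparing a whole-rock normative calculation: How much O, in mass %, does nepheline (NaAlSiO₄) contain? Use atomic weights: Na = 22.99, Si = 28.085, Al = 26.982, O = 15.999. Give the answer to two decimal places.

45.05 mass %

M(NaAlSiO₄) = 142.053 g/mol.
O contributes 4 × 15.999 = 63.996 g per mole.
63.996/142.053 = 0.4505 → 45.05%.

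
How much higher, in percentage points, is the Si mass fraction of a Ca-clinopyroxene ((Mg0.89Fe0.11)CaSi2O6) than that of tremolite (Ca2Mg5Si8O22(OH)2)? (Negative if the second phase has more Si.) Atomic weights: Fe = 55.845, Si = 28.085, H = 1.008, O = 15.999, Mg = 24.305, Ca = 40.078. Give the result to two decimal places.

First mineral: 56.170 g Si in 220.016 g formula = 25.53 wt% Si.
Second mineral: 224.680 g Si in 812.353 g formula = 27.66 wt% Si.
25.53% − 27.66% gives a difference of -2.13 percentage points.

-2.13 percentage points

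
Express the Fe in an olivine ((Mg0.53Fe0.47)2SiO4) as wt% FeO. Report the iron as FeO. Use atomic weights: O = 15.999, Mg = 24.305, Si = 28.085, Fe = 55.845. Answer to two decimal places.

39.65 wt%

M((Mg0.53Fe0.47)2SiO4) = 170.339 g/mol; M(FeO) = 71.844 g/mol.
Moles FeO per formula unit = 0.94 Fe ÷ 1 = 0.9400.
FeO fraction = (0.9400 × 71.844) / 170.339 = 67.533/170.339 = 0.3965.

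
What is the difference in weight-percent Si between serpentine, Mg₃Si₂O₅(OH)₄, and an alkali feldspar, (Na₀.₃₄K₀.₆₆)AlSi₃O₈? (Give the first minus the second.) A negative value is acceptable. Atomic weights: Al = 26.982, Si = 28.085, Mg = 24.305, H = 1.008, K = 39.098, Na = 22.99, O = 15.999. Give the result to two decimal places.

First mineral: 56.170 g Si in 277.108 g formula = 20.27 wt% Si.
Second mineral: 84.255 g Si in 272.850 g formula = 30.88 wt% Si.
20.27% − 30.88% gives a difference of -10.61 percentage points.

-10.61 percentage points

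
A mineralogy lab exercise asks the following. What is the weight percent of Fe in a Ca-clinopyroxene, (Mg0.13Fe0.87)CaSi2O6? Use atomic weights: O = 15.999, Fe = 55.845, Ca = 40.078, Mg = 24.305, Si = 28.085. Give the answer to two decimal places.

Formula mass = 0.13×24.305 + 0.87×55.845 + 1×40.078 + 2×28.085 + 6×15.999 = 243.987 g/mol, of which 48.585 g is Fe.
So Fe makes up 48.585/243.987 = 0.1991 of the mass, i.e. 19.91%.

19.91 mass %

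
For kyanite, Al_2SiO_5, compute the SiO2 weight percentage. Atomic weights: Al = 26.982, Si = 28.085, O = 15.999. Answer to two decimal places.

37.08 wt%

Formula mass = 162.044 g/mol.
1 Si → 1.0000 mol SiO2 per formula unit; M(SiO2) = 60.083, so SiO2 mass = 60.083 g.
60.083/162.044 × 100 = 37.08 wt%.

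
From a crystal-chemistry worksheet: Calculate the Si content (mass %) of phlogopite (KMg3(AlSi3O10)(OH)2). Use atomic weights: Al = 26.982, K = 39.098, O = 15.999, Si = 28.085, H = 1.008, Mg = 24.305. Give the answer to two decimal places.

20.19 mass %

Formula mass = 1×39.098 + 3×24.305 + 1×26.982 + 3×28.085 + 12×15.999 + 2×1.008 = 417.254 g/mol, of which 84.255 g is Si.
So Si makes up 84.255/417.254 = 0.2019 of the mass, i.e. 20.19%.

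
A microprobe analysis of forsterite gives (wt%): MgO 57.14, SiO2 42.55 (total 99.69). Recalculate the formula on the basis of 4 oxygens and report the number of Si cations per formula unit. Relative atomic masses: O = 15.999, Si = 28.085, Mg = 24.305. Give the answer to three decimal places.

MgO (M=40.304): mol = 1.41773; Mg = 1.41773, O = 1.41773.
SiO2 (M=60.083): mol = 0.70819; Si = 0.70819, O = 1.41638.
ΣO = 2.83411; factor = 4/ΣO = 1.41138.
Si apfu = 0.70819 × 1.41138 = 1.000.

1.000 Si apfu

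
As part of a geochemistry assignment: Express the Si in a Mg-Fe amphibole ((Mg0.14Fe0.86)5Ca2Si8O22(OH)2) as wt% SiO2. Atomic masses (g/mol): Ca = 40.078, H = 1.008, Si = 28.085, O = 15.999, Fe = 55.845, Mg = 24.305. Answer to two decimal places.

Molar mass of (Mg0.14Fe0.86)5Ca2Si8O22(OH)2 = 0.70·24.305 + 4.30·55.845 + 2·40.078 + 8·28.085 + 24·15.999 + 2·1.008 = 947.975 g/mol.
Each formula unit contains 8 Si, equivalent to 8/1 = 8.0000 mol SiO2.
M(SiO2) = 1×28.085 + 2×15.999 = 60.083 g/mol.
Mass of SiO2 per formula unit = 8.0000 × 60.083 = 480.664 g.
SiO2 wt% = 480.664 / 947.975 × 100 = 50.70%.

50.70 wt%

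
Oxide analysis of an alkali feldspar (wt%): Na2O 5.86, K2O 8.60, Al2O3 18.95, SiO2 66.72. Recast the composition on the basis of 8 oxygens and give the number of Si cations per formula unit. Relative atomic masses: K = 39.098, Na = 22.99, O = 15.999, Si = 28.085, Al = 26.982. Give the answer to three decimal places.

2.997 Si apfu

Na2O: 5.86/61.979 = 0.09455 mol → 0.18910 mol Na, 0.09455 mol O.
K2O: 8.60/94.195 = 0.09130 mol → 0.18260 mol K, 0.09130 mol O.
Al2O3: 18.95/101.961 = 0.18586 mol → 0.37172 mol Al, 0.55758 mol O.
SiO2: 66.72/60.083 = 1.11046 mol → 1.11046 mol Si, 2.22092 mol O.
Total oxygen = 2.96435 mol. Normalization factor = 8/2.96435 = 2.69874.
Si per 8 O = 1.11046 × 2.69874 = 2.997.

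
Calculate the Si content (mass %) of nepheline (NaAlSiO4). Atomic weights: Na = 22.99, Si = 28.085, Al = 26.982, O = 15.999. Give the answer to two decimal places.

19.77 mass %

Formula mass = 1·22.99 + 1·26.982 + 1·28.085 + 4·15.999 = 142.053 g/mol, of which 28.085 g is Si.
So Si makes up 28.085/142.053 = 0.1977 of the mass, i.e. 19.77%.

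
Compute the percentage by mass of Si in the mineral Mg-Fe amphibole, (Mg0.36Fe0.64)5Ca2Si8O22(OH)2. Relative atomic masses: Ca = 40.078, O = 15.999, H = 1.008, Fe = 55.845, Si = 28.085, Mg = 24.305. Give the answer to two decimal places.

24.60 mass %

Formula mass = 1.80*24.305 + 3.20*55.845 + 2*40.078 + 8*28.085 + 24*15.999 + 2*1.008 = 913.281 g/mol, of which 224.680 g is Si.
So Si makes up 224.680/913.281 = 0.2460 of the mass, i.e. 24.60%.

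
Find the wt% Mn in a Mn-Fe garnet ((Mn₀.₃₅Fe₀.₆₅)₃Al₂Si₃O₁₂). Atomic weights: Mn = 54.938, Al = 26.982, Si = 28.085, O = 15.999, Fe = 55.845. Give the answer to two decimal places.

11.61 wt%

M((Mn₀.₃₅Fe₀.₆₅)₃Al₂Si₃O₁₂) = 496.790 g/mol.
Mn contributes 1.05 × 54.938 = 57.685 g per mole.
57.685/496.790 = 0.1161 → 11.61%.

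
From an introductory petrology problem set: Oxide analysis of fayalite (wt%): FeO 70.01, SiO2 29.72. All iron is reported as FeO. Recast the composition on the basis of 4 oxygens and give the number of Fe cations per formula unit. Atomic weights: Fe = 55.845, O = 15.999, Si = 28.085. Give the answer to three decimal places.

FeO (M=71.844): mol = 0.97447; Fe = 0.97447, O = 0.97447.
SiO2 (M=60.083): mol = 0.49465; Si = 0.49465, O = 0.98930.
ΣO = 1.96377; factor = 4/ΣO = 2.03690.
Fe apfu = 0.97447 × 2.03690 = 1.985.

1.985 Fe apfu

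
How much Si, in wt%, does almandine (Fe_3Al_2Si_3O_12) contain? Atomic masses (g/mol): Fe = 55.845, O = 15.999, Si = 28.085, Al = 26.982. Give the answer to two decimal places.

16.93 wt%

Molar mass of Fe_3Al_2Si_3O_12: 3*55.845 + 2*26.982 + 3*28.085 + 12*15.999 = 497.742 g/mol.
Mass of Si per formula unit: 3 × 28.085 = 84.255 g.
Weight fraction Si = 84.255 / 497.742 = 0.1693.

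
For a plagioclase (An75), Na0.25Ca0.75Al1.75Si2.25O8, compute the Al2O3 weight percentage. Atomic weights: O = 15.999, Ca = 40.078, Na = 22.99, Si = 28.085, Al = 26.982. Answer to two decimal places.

Molar mass of Na0.25Ca0.75Al1.75Si2.25O8 = 0.25·22.99 + 0.75·40.078 + 1.75·26.982 + 2.25·28.085 + 8·15.999 = 274.208 g/mol.
Each formula unit contains 1.75 Al, equivalent to 1.75/2 = 0.8750 mol Al2O3.
M(Al2O3) = 2×26.982 + 3×15.999 = 101.961 g/mol.
Mass of Al2O3 per formula unit = 0.8750 × 101.961 = 89.216 g.
Al2O3 wt% = 89.216 / 274.208 × 100 = 32.54%.

32.54 wt%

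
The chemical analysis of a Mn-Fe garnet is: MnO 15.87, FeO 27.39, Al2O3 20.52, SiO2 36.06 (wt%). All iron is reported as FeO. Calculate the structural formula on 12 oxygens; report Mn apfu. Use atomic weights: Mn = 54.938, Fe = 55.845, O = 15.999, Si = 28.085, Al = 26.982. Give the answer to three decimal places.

15.87 wt% MnO ÷ 70.937 g/mol = 0.22372 mol, giving 0.22372 Mn and 0.22372 O.
27.39 wt% FeO ÷ 71.844 g/mol = 0.38124 mol, giving 0.38124 Fe and 0.38124 O.
20.52 wt% Al2O3 ÷ 101.961 g/mol = 0.20125 mol, giving 0.40250 Al and 0.60375 O.
36.06 wt% SiO2 ÷ 60.083 g/mol = 0.60017 mol, giving 0.60017 Si and 1.20034 O.
Oxygen sums to 2.40905; scaling by 12/2.40905 = 4.98122 puts the formula on 12 O.
Mn: 0.22372 × 4.98122 = 1.114 atoms per formula unit.

1.114 Mn apfu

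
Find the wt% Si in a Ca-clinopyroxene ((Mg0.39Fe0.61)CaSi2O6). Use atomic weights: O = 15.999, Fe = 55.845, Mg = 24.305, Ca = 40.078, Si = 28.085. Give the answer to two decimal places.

M((Mg0.39Fe0.61)CaSi2O6) = 235.786 g/mol.
Si contributes 2 × 28.085 = 56.170 g per mole.
56.170/235.786 = 0.2382 → 23.82%.

23.82 wt%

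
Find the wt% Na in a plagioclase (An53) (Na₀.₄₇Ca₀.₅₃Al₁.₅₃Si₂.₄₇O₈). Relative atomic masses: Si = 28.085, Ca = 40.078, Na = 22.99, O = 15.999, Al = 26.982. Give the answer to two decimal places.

3.99 weight percent

Molar mass of Na₀.₄₇Ca₀.₅₃Al₁.₅₃Si₂.₄₇O₈: 0.47×22.99 + 0.53×40.078 + 1.53×26.982 + 2.47×28.085 + 8×15.999 = 270.691 g/mol.
Mass of Na per formula unit: 0.47 × 22.99 = 10.805 g.
Weight fraction Na = 10.805 / 270.691 = 0.0399.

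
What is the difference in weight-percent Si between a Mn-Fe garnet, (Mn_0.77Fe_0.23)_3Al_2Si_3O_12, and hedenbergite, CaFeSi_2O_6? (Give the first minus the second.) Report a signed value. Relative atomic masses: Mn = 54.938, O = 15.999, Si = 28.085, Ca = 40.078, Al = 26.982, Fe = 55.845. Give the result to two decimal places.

-5.64 percentage points

Si in (Mn_0.77Fe_0.23)_3Al_2Si_3O_12: molar mass 495.647 g/mol; 3×28.085 = 84.255 g → 17.00 wt%.
Si in CaFeSi_2O_6: molar mass 248.087 g/mol; 2×28.085 = 56.170 g → 22.64 wt%.
Difference = 17.00 − 22.64 = -5.64 percentage points.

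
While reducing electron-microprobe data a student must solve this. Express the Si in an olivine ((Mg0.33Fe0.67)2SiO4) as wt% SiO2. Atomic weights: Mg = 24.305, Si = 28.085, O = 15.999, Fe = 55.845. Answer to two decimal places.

M((Mg0.33Fe0.67)2SiO4) = 182.955 g/mol; M(SiO2) = 60.083 g/mol.
Moles SiO2 per formula unit = 1 Si ÷ 1 = 1.0000.
SiO2 fraction = (1.0000 × 60.083) / 182.955 = 60.083/182.955 = 0.3284.

32.84 wt%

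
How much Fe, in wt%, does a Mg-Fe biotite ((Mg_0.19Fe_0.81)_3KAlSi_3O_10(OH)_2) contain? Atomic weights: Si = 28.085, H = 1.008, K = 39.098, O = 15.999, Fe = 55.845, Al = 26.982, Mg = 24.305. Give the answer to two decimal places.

27.48 wt%

Formula mass = 0.57×24.305 + 2.43×55.845 + 1×39.098 + 1×26.982 + 3×28.085 + 12×15.999 + 2×1.008 = 493.896 g/mol, of which 135.703 g is Fe.
So Fe makes up 135.703/493.896 = 0.2748 of the mass, i.e. 27.48%.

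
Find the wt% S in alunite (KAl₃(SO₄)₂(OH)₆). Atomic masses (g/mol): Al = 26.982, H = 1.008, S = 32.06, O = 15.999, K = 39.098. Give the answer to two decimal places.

15.48 weight percent

M(KAl₃(SO₄)₂(OH)₆) = 414.198 g/mol.
S contributes 2 × 32.06 = 64.120 g per mole.
64.120/414.198 = 0.1548 → 15.48%.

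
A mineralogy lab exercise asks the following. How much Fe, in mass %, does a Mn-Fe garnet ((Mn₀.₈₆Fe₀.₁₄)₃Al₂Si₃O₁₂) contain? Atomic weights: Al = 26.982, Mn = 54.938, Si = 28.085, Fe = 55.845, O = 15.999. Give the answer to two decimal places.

M((Mn₀.₈₆Fe₀.₁₄)₃Al₂Si₃O₁₂) = 495.402 g/mol.
Fe contributes 0.42 × 55.845 = 23.455 g per mole.
23.455/495.402 = 0.0473 → 4.73%.

4.73 mass %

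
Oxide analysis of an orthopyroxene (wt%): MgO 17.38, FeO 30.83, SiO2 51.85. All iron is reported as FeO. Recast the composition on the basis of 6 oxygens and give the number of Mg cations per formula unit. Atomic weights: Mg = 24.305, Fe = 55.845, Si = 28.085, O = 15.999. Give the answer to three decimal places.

MgO: 17.38/40.304 = 0.43122 mol → 0.43122 mol Mg, 0.43122 mol O.
FeO: 30.83/71.844 = 0.42912 mol → 0.42912 mol Fe, 0.42912 mol O.
SiO2: 51.85/60.083 = 0.86297 mol → 0.86297 mol Si, 1.72594 mol O.
Total oxygen = 2.58628 mol. Normalization factor = 6/2.58628 = 2.31993.
Mg per 6 O = 0.43122 × 2.31993 = 1.000.

1.000 Mg apfu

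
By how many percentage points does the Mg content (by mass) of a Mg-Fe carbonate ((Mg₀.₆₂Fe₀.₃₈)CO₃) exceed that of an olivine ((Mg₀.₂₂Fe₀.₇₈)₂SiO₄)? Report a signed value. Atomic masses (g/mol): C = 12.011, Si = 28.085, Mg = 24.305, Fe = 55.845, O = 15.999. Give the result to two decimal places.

10.02 percentage points

First mineral: 15.069 g Mg in 96.298 g formula = 15.65 wt% Mg.
Second mineral: 10.694 g Mg in 189.893 g formula = 5.63 wt% Mg.
15.65% − 5.63% gives a difference of 10.02 percentage points.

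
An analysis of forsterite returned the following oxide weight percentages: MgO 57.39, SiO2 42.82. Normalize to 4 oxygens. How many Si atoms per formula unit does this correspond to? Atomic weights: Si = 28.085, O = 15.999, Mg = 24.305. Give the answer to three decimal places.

1.001 Si apfu

57.39 wt% MgO ÷ 40.304 g/mol = 1.42393 mol, giving 1.42393 Mg and 1.42393 O.
42.82 wt% SiO2 ÷ 60.083 g/mol = 0.71268 mol, giving 0.71268 Si and 1.42536 O.
Oxygen sums to 2.84929; scaling by 4/2.84929 = 1.40386 puts the formula on 4 O.
Si: 0.71268 × 1.40386 = 1.001 atoms per formula unit.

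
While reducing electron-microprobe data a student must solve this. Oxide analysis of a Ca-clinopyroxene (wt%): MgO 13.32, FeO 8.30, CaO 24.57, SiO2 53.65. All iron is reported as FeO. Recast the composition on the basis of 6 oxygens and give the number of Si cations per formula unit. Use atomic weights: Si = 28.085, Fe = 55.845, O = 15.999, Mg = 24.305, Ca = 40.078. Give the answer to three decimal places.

13.32 wt% MgO ÷ 40.304 g/mol = 0.33049 mol, giving 0.33049 Mg and 0.33049 O.
8.30 wt% FeO ÷ 71.844 g/mol = 0.11553 mol, giving 0.11553 Fe and 0.11553 O.
24.57 wt% CaO ÷ 56.077 g/mol = 0.43815 mol, giving 0.43815 Ca and 0.43815 O.
53.65 wt% SiO2 ÷ 60.083 g/mol = 0.89293 mol, giving 0.89293 Si and 1.78586 O.
Oxygen sums to 2.67003; scaling by 6/2.67003 = 2.24717 puts the formula on 6 O.
Si: 0.89293 × 2.24717 = 2.007 atoms per formula unit.

2.007 Si apfu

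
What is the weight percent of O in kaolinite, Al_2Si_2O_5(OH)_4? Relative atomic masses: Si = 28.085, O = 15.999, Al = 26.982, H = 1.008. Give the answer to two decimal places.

55.78 mass %

Molar mass of Al_2Si_2O_5(OH)_4: 2·26.982 + 2·28.085 + 9·15.999 + 4·1.008 = 258.157 g/mol.
Mass of O per formula unit: 9 × 15.999 = 143.991 g.
Weight fraction O = 143.991 / 258.157 = 0.5578.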